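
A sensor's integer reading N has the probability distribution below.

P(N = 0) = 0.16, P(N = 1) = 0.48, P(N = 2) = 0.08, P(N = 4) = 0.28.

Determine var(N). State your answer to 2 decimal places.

2.18

E[N] = (0)(0.16) + (1)(0.48) + (2)(0.08) + (4)(0.28) = 1.76
E[N²] = (0)²(0.16) + (1)²(0.48) + (2)²(0.08) + (4)²(0.28) = 5.28
var(N) = E[N²] − (E[N])² = 5.28 − (1.76)² = 2.1824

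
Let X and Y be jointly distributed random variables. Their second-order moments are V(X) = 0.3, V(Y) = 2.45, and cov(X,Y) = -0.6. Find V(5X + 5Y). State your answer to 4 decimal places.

38.7500

V(5X + 5Y) = (5)²·V(X) + (5)²·V(Y) + 2·(5)·(5)·cov(X,Y)
= 25·0.3 + 25·2.45 + 50·-0.6 = 38.75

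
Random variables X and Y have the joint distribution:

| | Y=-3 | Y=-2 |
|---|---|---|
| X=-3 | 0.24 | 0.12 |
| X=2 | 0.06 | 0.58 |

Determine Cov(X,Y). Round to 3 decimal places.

E[X] = 0.2,  E[Y] = -2.3
E[XY] = 0.2
Cov(X,Y) = E[XY] − E[X]E[Y] = 0.2 − (0.2)(-2.3) = 0.66

0.660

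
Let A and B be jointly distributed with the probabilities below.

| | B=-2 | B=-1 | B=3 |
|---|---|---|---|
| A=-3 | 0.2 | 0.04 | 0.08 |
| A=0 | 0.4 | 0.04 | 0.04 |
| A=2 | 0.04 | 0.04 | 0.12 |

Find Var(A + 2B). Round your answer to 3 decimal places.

E[A] = -0.56,  E[B] = -0.68,  E[AB] = 1.08
Var(A) = 3.68 − (-0.56)² = 3.3664;  Var(B) = 4.84 − (-0.68)² = 4.3776
Cov(A,B) = 1.08 − (-0.56)(-0.68) = 0.6992
Var(A + 2B) = (1)²·3.3664 + (2)²·4.3776 + 2·(1)·(2)·0.6992 = 23.6736

23.674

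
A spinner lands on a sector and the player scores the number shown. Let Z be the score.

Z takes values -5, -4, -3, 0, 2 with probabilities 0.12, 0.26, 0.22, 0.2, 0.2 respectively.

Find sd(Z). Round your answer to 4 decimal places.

2.5159

E[Z] = (-5)(0.12) + (-4)(0.26) + (-3)(0.22) + (0)(0.2) + (2)(0.2) = -1.9
E[Z²] = (-5)²(0.12) + (-4)²(0.26) + (-3)²(0.22) + (0)²(0.2) + (2)²(0.2) = 9.94
var(Z) = E[Z²] − (E[Z])² = 9.94 − (-1.9)² = 6.33
sd(Z) = √6.33 ≈ 2.5159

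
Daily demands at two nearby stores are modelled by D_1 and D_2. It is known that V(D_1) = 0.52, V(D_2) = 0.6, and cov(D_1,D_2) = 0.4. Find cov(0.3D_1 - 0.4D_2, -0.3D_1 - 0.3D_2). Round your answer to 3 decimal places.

0.037

cov(0.3D_1 - 0.4D_2, -0.3D_1 - 0.3D_2) = (0.3)(-0.3)V(D_1) + (-0.4)(-0.3)V(D_2) + [(0.3)(-0.3) + (-0.4)(-0.3)]cov(D_1,D_2)
= -0.09·0.52 + 0.12·0.6 + 0.03·0.4 = 0.0372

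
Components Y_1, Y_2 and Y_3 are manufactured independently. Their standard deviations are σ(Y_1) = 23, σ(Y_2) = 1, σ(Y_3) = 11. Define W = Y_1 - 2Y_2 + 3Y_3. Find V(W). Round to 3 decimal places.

1622.000

V(Y_1) = 529, V(Y_2) = 1, V(Y_3) = 121
By independence, V(W) = (1)²V(Y_1) + (-2)²V(Y_2) + (3)²V(Y_3)
= (1)²·529 + (-2)²·1 + (3)²·121 = 1622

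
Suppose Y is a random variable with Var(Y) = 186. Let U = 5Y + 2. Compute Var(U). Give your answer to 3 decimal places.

4650.000

Var(5Y + 2) = (5)²·Var(Y) = 25·186 = 4650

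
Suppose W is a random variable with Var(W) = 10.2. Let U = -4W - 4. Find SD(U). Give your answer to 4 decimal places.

Var(-4W - 4) = (-4)²·10.2 = 163.2
SD(U) = √163.2 ≈ 12.7750

12.7750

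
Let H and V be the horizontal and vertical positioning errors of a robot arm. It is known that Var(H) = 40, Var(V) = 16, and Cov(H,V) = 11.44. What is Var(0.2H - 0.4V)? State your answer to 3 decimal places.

Var(0.2H - 0.4V) = (0.2)²·Var(H) + (-0.4)²·Var(V) + 2·(0.2)·(-0.4)·Cov(H,V)
= 0.04·40 + 0.16·16 + -0.16·11.44 = 2.3296

2.330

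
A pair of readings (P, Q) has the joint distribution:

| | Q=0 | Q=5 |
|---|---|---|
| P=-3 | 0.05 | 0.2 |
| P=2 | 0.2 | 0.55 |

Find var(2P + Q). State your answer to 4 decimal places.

E[P] = 0.75,  E[Q] = 3.75,  E[PQ] = 2.5
var(P) = 5.25 − (0.75)² = 4.6875;  var(Q) = 18.75 − (3.75)² = 4.6875
Cov(P,Q) = 2.5 − (0.75)(3.75) = -0.3125
var(2P + Q) = (2)²·4.6875 + (1)²·4.6875 + 2·(2)·(1)·-0.3125 = 22.1875

22.1875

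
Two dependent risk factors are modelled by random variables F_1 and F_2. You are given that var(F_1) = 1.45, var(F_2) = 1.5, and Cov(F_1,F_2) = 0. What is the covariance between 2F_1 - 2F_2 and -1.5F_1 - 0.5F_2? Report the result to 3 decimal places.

Cov(2F_1 - 2F_2, -1.5F_1 - 0.5F_2) = (2)(-1.5)var(F_1) + (-2)(-0.5)var(F_2) + [(2)(-0.5) + (-2)(-1.5)]Cov(F_1,F_2)
= -3·1.45 + 1·1.5 + 2·0 = -2.85

-2.850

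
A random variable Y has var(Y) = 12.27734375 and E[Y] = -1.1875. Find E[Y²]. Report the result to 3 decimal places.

E[Y²] = var(Y) + (E[Y])² = 12.27734375 + (-1.1875)² = 13.6875

13.688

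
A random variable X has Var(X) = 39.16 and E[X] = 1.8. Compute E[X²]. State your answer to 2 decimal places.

42.40

E[X²] = Var(X) + (E[X])² = 39.16 + (1.8)² = 42.4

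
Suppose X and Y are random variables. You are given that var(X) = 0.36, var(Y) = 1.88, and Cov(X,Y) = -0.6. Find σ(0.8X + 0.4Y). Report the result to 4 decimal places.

var(0.8X + 0.4Y) = (0.8)²·var(X) + (0.4)²·var(Y) + 2·(0.8)·(0.4)·Cov(X,Y)
= 0.64·0.36 + 0.16·1.88 + 0.64·-0.6 = 0.1472
σ(0.8X + 0.4Y) = √0.1472 ≈ 0.3837

0.3837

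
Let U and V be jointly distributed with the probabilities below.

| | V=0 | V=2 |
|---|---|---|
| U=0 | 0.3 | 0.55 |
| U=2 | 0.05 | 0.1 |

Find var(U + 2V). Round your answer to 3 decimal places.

E[U] = 0.3,  E[V] = 1.3,  E[UV] = 0.4
var(U) = 0.6 − (0.3)² = 0.51;  var(V) = 2.6 − (1.3)² = 0.91
cov(U,V) = 0.4 − (0.3)(1.3) = 0.01
var(U + 2V) = (1)²·0.51 + (2)²·0.91 + 2·(1)·(2)·0.01 = 4.19

4.190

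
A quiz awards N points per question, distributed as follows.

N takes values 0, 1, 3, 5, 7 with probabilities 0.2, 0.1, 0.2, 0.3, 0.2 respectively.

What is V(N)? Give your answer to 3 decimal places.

6.240

E[N] = (0)(0.2) + (1)(0.1) + (3)(0.2) + (5)(0.3) + (7)(0.2) = 3.6
E[N²] = (0)²(0.2) + (1)²(0.1) + (3)²(0.2) + (5)²(0.3) + (7)²(0.2) = 19.2
V(N) = E[N²] − (E[N])² = 19.2 − (3.6)² = 6.24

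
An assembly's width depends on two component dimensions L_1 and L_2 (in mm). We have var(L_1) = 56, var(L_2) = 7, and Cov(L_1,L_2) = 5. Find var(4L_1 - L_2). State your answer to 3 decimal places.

var(4L_1 - L_2) = (4)²·var(L_1) + (-1)²·var(L_2) + 2·(4)·(-1)·Cov(L_1,L_2)
= 16·56 + 1·7 + -8·5 = 863

863.000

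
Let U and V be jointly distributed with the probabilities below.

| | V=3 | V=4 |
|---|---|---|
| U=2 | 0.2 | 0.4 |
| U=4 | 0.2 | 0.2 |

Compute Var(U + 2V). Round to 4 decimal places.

E[U] = 2.8,  E[V] = 3.6,  E[UV] = 10
Var(U) = 8.8 − (2.8)² = 0.96;  Var(V) = 13.2 − (3.6)² = 0.24
cov(U,V) = 10 − (2.8)(3.6) = -0.08
Var(U + 2V) = (1)²·0.96 + (2)²·0.24 + 2·(1)·(2)·-0.08 = 1.6

1.6000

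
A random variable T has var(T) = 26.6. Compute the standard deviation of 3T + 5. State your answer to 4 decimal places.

var(3T + 5) = (3)²·26.6 = 239.4
SD(3T + 5) = √239.4 ≈ 15.4726

15.4726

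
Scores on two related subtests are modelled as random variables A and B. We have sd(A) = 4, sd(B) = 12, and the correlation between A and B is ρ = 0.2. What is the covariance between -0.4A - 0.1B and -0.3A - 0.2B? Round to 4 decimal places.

Var(A) = (4)² = 16;  Var(B) = (12)² = 144
Cov(A,B) = ρ·sd(A)·sd(B) = 0.2·4·12 = 9.6
Cov(-0.4A - 0.1B, -0.3A - 0.2B) = (-0.4)(-0.3)Var(A) + (-0.1)(-0.2)Var(B) + [(-0.4)(-0.2) + (-0.1)(-0.3)]Cov(A,B)
= 0.12·16 + 0.02·144 + 0.11·9.6 = 5.856

5.8560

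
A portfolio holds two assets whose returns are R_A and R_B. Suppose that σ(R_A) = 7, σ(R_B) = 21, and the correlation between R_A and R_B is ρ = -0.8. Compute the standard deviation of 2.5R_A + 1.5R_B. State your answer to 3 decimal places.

20.408

V(R_A) = (7)² = 49;  V(R_B) = (21)² = 441
Cov(R_A,R_B) = ρ·σ(R_A)·σ(R_B) = -0.8·7·21 = -117.6
V(2.5R_A + 1.5R_B) = (2.5)²·V(R_A) + (1.5)²·V(R_B) + 2·(2.5)·(1.5)·Cov(R_A,R_B)
= 6.25·49 + 2.25·441 + 7.5·-117.6 = 416.5
σ(2.5R_A + 1.5R_B) = √416.5 ≈ 20.408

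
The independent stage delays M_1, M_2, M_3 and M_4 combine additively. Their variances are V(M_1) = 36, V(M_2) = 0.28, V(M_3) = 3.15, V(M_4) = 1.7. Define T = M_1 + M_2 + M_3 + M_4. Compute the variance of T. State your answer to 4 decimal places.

By independence, V(T) = (1)²V(M_1) + (1)²V(M_2) + (1)²V(M_3) + (1)²V(M_4)
= (1)²·36 + (1)²·0.28 + (1)²·3.15 + (1)²·1.7 = 41.13

41.1300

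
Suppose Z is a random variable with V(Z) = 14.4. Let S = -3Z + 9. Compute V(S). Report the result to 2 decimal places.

V(-3Z + 9) = (-3)²·V(Z) = 9·14.4 = 129.6

129.60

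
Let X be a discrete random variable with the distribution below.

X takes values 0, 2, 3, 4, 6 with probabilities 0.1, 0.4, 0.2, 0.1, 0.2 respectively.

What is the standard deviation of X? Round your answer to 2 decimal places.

E[X] = (0)(0.1) + (2)(0.4) + (3)(0.2) + (4)(0.1) + (6)(0.2) = 3
E[X²] = (0)²(0.1) + (2)²(0.4) + (3)²(0.2) + (4)²(0.1) + (6)²(0.2) = 12.2
Var(X) = E[X²] − (E[X])² = 12.2 − (3)² = 3.2
SD(X) = √3.2 ≈ 1.79

1.79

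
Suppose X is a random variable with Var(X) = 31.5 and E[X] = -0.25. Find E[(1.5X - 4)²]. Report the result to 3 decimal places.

E[1.5X - 4] = 1.5·-0.25 − 4 = -4.375
Var(1.5X - 4) = (1.5)²·31.5 = 70.875
E[(1.5X - 4)²] = Var((1.5X - 4)) + (E[(1.5X - 4)])² = 70.875 + (-4.375)² = 90.015625

90.016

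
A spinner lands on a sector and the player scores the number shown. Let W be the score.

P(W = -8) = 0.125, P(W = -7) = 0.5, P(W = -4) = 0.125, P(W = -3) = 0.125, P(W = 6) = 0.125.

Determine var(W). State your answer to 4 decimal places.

18.7344

E[W] = (-8)(0.125) + (-7)(0.5) + (-4)(0.125) + (-3)(0.125) + (6)(0.125) = -4.625
E[W²] = (-8)²(0.125) + (-7)²(0.5) + (-4)²(0.125) + (-3)²(0.125) + (6)²(0.125) = 40.125
var(W) = E[W²] − (E[W])² = 40.125 − (-4.625)² = 18.734375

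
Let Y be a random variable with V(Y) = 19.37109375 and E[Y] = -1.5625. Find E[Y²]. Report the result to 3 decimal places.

21.813

E[Y²] = V(Y) + (E[Y])² = 19.37109375 + (-1.5625)² = 21.8125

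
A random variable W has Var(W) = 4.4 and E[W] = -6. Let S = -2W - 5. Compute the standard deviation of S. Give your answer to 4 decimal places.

Var(-2W - 5) = (-2)²·4.4 = 17.6
SD(S) = √17.6 ≈ 4.1952

4.1952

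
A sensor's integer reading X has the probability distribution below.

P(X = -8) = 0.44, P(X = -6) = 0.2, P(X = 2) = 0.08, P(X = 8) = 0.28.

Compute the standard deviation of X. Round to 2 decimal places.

E[X] = (-8)(0.44) + (-6)(0.2) + (2)(0.08) + (8)(0.28) = -2.32
E[X²] = (-8)²(0.44) + (-6)²(0.2) + (2)²(0.08) + (8)²(0.28) = 53.6
var(X) = E[X²] − (E[X])² = 53.6 − (-2.32)² = 48.2176
SD(X) = √48.2176 ≈ 6.94

6.94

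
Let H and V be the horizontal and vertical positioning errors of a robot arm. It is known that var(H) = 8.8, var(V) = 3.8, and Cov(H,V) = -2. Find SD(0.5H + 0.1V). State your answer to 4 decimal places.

var(0.5H + 0.1V) = (0.5)²·var(H) + (0.1)²·var(V) + 2·(0.5)·(0.1)·Cov(H,V)
= 0.25·8.8 + 0.01·3.8 + 0.1·-2 = 2.038
SD(0.5H + 0.1V) = √2.038 ≈ 1.4276

1.4276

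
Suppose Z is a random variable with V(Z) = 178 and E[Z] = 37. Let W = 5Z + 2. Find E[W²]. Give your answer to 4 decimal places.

E[5Z + 2] = 5·37 + 2 = 187
V(5Z + 2) = (5)²·178 = 4450
E[W²] = V(W) + (E[W])² = 4450 + (187)² = 39419

39419.0000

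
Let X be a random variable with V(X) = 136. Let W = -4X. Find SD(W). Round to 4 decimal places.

V(-4X) = (-4)²·136 = 2176
SD(W) = √2176 ≈ 46.6476

46.6476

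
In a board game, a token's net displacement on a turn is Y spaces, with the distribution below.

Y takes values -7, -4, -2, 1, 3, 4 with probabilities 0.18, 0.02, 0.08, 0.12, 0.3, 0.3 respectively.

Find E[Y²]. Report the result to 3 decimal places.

17.080

E[Y²] = (-7)²(0.18) + (-4)²(0.02) + (-2)²(0.08) + (1)²(0.12) + (3)²(0.3) + (4)²(0.3) = 17.08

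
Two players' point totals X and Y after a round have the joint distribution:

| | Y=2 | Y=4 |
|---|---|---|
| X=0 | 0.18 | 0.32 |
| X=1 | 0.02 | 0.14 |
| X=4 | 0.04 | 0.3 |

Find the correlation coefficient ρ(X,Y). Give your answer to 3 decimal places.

E[X] = 1.52,  E[Y] = 3.52
E[XY] = 5.72
Cov(X,Y) = E[XY] − E[X]E[Y] = 5.72 − (1.52)(3.52) = 0.3696
Var(X) = 3.2896,  Var(Y) = 0.7296
ρ = 0.3696 / √(3.2896·0.7296) ≈ 0.239

0.239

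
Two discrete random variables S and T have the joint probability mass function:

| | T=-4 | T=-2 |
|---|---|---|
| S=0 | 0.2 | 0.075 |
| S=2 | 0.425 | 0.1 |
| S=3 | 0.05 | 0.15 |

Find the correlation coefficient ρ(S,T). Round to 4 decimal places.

0.2238

E[S] = 1.65,  E[T] = -3.35
E[ST] = -5.3
cov(S,T) = E[ST] − E[S]E[T] = -5.3 − (1.65)(-3.35) = 0.2275
var(S) = 1.1775,  var(T) = 0.8775
ρ = 0.2275 / √(1.1775·0.8775) ≈ 0.2238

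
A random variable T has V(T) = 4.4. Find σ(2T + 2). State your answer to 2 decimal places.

4.20

V(2T + 2) = (2)²·4.4 = 17.6
σ(2T + 2) = √17.6 ≈ 4.20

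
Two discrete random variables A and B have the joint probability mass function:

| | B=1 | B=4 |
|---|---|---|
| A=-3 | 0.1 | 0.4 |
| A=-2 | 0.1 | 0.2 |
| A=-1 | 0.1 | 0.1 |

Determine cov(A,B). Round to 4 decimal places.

E[A] = -2.3,  E[B] = 3.1
E[AB] = -7.4
cov(A,B) = E[AB] − E[A]E[B] = -7.4 − (-2.3)(3.1) = -0.27

-0.2700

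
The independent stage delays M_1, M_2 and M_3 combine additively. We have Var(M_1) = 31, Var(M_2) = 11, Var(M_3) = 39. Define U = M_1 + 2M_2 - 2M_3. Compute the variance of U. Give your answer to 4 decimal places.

By independence, Var(U) = (1)²Var(M_1) + (2)²Var(M_2) + (-2)²Var(M_3)
= (1)²·31 + (2)²·11 + (-2)²·39 = 231

231.0000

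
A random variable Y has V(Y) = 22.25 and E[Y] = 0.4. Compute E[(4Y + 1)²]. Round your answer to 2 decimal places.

E[4Y + 1] = 4·0.4 + 1 = 2.6
V(4Y + 1) = (4)²·22.25 = 356
E[(4Y + 1)²] = V((4Y + 1)) + (E[(4Y + 1)])² = 356 + (2.6)² = 362.76

362.76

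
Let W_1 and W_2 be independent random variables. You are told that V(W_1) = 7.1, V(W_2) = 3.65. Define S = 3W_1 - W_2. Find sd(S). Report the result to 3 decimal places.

8.219

By independence, V(S) = (3)²V(W_1) + (-1)²V(W_2)
= (3)²·7.1 + (-1)²·3.65 = 67.55
sd(S) = √67.55 ≈ 8.219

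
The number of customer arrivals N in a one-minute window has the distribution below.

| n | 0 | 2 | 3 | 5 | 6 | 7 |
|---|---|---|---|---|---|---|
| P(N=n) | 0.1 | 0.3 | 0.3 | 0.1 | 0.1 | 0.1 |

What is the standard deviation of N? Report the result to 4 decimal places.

2.0025

E[N] = (0)(0.1) + (2)(0.3) + (3)(0.3) + (5)(0.1) + (6)(0.1) + (7)(0.1) = 3.3
E[N²] = (0)²(0.1) + (2)²(0.3) + (3)²(0.3) + (5)²(0.1) + (6)²(0.1) + (7)²(0.1) = 14.9
var(N) = E[N²] − (E[N])² = 14.9 − (3.3)² = 4.01
SD(N) = √4.01 ≈ 2.0025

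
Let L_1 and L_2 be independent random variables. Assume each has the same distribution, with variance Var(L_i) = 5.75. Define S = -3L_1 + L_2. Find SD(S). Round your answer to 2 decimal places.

7.58

By independence, Var(S) = (-3)²Var(L_1) + (1)²Var(L_2)
= (-3)²·5.75 + (1)²·5.75 = 57.5
SD(S) = √57.5 ≈ 7.58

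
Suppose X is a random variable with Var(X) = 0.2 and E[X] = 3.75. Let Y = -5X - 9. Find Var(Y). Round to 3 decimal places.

Var(-5X - 9) = (-5)²·Var(X) = 25·0.2 = 5

5.000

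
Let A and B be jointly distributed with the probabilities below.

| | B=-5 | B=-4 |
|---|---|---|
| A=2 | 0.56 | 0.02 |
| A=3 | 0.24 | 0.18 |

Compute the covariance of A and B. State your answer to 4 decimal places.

0.0960

E[A] = 2.42,  E[B] = -4.8
E[AB] = -11.52
Cov(A,B) = E[AB] − E[A]E[B] = -11.52 − (2.42)(-4.8) = 0.096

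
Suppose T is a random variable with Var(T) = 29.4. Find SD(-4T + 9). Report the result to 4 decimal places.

21.6887

Var(-4T + 9) = (-4)²·29.4 = 470.4
SD(-4T + 9) = √470.4 ≈ 21.6887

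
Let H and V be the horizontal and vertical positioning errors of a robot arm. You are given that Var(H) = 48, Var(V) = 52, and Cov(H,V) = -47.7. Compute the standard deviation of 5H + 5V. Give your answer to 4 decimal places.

10.7238

Var(5H + 5V) = (5)²·Var(H) + (5)²·Var(V) + 2·(5)·(5)·Cov(H,V)
= 25·48 + 25·52 + 50·-47.7 = 115
SD(5H + 5V) = √115 ≈ 10.7238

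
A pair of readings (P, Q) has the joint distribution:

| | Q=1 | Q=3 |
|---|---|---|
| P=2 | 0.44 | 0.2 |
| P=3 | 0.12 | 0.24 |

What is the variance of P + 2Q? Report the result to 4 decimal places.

E[P] = 2.36,  E[Q] = 1.88,  E[PQ] = 4.6
var(P) = 5.8 − (2.36)² = 0.2304;  var(Q) = 4.52 − (1.88)² = 0.9856
cov(P,Q) = 4.6 − (2.36)(1.88) = 0.1632
var(P + 2Q) = (1)²·0.2304 + (2)²·0.9856 + 2·(1)·(2)·0.1632 = 4.8256

4.8256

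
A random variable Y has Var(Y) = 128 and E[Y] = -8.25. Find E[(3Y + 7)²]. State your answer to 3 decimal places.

1467.063

E[3Y + 7] = 3·-8.25 + 7 = -17.75
Var(3Y + 7) = (3)²·128 = 1152
E[(3Y + 7)²] = Var((3Y + 7)) + (E[(3Y + 7)])² = 1152 + (-17.75)² = 1467.0625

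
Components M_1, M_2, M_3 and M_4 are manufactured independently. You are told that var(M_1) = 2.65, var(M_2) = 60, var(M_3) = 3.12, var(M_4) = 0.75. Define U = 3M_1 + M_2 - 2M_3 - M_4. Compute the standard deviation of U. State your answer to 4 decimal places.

9.8529

By independence, var(U) = (3)²var(M_1) + (1)²var(M_2) + (-2)²var(M_3) + (-1)²var(M_4)
= (3)²·2.65 + (1)²·60 + (-2)²·3.12 + (-1)²·0.75 = 97.08
SD(U) = √97.08 ≈ 9.8529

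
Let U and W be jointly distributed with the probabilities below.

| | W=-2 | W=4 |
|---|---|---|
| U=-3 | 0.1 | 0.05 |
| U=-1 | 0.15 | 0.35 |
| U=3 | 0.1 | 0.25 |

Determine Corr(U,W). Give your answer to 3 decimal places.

0.174

E[U] = 0.1,  E[W] = 1.9
E[UW] = 1.3
cov(U,W) = E[UW] − E[U]E[W] = 1.3 − (0.1)(1.9) = 1.11
Var(U) = 4.99,  Var(W) = 8.19
ρ = 1.11 / √(4.99·8.19) ≈ 0.174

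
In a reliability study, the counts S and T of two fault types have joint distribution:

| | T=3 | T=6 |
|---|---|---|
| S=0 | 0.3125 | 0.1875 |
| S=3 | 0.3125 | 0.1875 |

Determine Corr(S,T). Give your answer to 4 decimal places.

E[S] = 1.5,  E[T] = 4.125
E[ST] = 6.1875
cov(S,T) = E[ST] − E[S]E[T] = 6.1875 − (1.5)(4.125) = 0
V(S) = 2.25,  V(T) = 2.109375
ρ = 0 / √(2.25·2.109375) ≈ 0.0000

0.0000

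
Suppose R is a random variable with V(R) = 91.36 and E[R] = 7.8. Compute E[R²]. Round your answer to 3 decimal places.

E[R²] = V(R) + (E[R])² = 91.36 + (7.8)² = 152.2

152.200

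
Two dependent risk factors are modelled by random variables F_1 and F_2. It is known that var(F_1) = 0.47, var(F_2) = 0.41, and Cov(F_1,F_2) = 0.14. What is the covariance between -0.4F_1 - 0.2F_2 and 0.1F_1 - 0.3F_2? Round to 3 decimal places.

Cov(-0.4F_1 - 0.2F_2, 0.1F_1 - 0.3F_2) = (-0.4)(0.1)var(F_1) + (-0.2)(-0.3)var(F_2) + [(-0.4)(-0.3) + (-0.2)(0.1)]Cov(F_1,F_2)
= -0.04·0.47 + 0.06·0.41 + 0.1·0.14 = 0.0198

0.020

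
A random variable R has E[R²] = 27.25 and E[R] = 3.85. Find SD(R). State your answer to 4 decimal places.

Var(R) = 27.25 − (3.85)² = 12.4275
SD(R) = √12.4275 ≈ 3.5253

3.5253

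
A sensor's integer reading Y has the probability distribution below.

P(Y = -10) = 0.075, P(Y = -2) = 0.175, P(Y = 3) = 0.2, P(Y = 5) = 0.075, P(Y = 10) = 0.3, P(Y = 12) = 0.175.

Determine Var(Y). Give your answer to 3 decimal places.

42.324

E[Y] = (-10)(0.075) + (-2)(0.175) + (3)(0.2) + (5)(0.075) + (10)(0.3) + (12)(0.175) = 4.975
E[Y²] = (-10)²(0.075) + (-2)²(0.175) + (3)²(0.2) + (5)²(0.075) + (10)²(0.3) + (12)²(0.175) = 67.075
Var(Y) = E[Y²] − (E[Y])² = 67.075 − (4.975)² = 42.324375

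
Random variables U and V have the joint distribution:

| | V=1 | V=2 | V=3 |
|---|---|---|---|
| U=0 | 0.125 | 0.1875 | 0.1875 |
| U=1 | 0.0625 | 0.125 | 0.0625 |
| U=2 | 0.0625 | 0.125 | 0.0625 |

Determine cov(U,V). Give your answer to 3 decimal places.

E[U] = 0.75,  E[V] = 2.0625
E[UV] = 1.5
cov(U,V) = E[UV] − E[U]E[V] = 1.5 − (0.75)(2.0625) = -0.046875

-0.047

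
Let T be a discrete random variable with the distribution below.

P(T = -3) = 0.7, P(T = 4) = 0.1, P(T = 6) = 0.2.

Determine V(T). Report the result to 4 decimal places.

E[T] = (-3)(0.7) + (4)(0.1) + (6)(0.2) = -0.5
E[T²] = (-3)²(0.7) + (4)²(0.1) + (6)²(0.2) = 15.1
V(T) = E[T²] − (E[T])² = 15.1 − (-0.5)² = 14.85

14.8500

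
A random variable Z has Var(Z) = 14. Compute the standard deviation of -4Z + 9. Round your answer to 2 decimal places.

14.97

Var(-4Z + 9) = (-4)²·14 = 224
SD(-4Z + 9) = √224 ≈ 14.97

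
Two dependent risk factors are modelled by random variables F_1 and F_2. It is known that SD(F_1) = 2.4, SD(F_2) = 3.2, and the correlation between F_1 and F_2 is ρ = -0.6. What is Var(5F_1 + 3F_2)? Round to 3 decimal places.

97.920

Var(F_1) = (2.4)² = 5.76;  Var(F_2) = (3.2)² = 10.24
Cov(F_1,F_2) = ρ·SD(F_1)·SD(F_2) = -0.6·2.4·3.2 = -4.608
Var(5F_1 + 3F_2) = (5)²·Var(F_1) + (3)²·Var(F_2) + 2·(5)·(3)·Cov(F_1,F_2)
= 25·5.76 + 9·10.24 + 30·-4.608 = 97.92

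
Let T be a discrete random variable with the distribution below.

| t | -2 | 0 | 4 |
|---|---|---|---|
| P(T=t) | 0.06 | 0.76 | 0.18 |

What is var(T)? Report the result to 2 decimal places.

2.76

E[T] = (-2)(0.06) + (0)(0.76) + (4)(0.18) = 0.6
E[T²] = (-2)²(0.06) + (0)²(0.76) + (4)²(0.18) = 3.12
var(T) = E[T²] − (E[T])² = 3.12 − (0.6)² = 2.76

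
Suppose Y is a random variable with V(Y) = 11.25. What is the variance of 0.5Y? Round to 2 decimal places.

V(0.5Y) = (0.5)²·V(Y) = 0.25·11.25 = 2.8125

2.81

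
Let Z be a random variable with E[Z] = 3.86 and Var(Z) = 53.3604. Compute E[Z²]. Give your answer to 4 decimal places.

68.2600

E[Z²] = Var(Z) + (E[Z])² = 53.3604 + (3.86)² = 68.26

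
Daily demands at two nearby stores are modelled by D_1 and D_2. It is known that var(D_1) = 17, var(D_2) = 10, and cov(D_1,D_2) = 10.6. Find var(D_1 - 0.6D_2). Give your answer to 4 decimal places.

7.8800

var(D_1 - 0.6D_2) = (1)²·var(D_1) + (-0.6)²·var(D_2) + 2·(1)·(-0.6)·cov(D_1,D_2)
= 1·17 + 0.36·10 + -1.2·10.6 = 7.88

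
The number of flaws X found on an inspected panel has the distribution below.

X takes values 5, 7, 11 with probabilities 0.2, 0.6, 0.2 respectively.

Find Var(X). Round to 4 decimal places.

3.8400

E[X] = (5)(0.2) + (7)(0.6) + (11)(0.2) = 7.4
E[X²] = (5)²(0.2) + (7)²(0.6) + (11)²(0.2) = 58.6
Var(X) = E[X²] − (E[X])² = 58.6 − (7.4)² = 3.84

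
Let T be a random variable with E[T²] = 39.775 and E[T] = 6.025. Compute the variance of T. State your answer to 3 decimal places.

3.474

var(T) = 39.775 − (6.025)² = 3.474375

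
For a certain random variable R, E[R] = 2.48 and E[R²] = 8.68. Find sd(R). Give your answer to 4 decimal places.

1.5905

var(R) = 8.68 − (2.48)² = 2.5296
sd(R) = √2.5296 ≈ 1.5905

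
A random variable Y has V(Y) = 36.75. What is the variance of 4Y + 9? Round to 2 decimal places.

588.00

V(4Y + 9) = (4)²·V(Y) = 16·36.75 = 588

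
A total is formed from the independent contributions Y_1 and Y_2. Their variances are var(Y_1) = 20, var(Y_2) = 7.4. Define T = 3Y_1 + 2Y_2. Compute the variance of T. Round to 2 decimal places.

By independence, var(T) = (3)²var(Y_1) + (2)²var(Y_2)
= (3)²·20 + (2)²·7.4 = 209.6

209.60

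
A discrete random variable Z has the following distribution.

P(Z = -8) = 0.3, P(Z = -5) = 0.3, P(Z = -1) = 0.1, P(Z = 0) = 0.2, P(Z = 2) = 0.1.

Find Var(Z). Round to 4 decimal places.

E[Z] = (-8)(0.3) + (-5)(0.3) + (-1)(0.1) + (0)(0.2) + (2)(0.1) = -3.8
E[Z²] = (-8)²(0.3) + (-5)²(0.3) + (-1)²(0.1) + (0)²(0.2) + (2)²(0.1) = 27.2
Var(Z) = E[Z²] − (E[Z])² = 27.2 − (-3.8)² = 12.76

12.7600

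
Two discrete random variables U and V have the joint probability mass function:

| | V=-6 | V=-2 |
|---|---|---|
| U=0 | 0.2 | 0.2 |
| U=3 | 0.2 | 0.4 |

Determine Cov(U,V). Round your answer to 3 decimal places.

0.480

E[U] = 1.8,  E[V] = -3.6
E[UV] = -6
Cov(U,V) = E[UV] − E[U]E[V] = -6 − (1.8)(-3.6) = 0.48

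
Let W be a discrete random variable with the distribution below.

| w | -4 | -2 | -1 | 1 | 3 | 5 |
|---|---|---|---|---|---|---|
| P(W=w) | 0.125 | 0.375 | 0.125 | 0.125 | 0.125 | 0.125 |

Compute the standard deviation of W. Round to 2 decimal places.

2.82

E[W] = (-4)(0.125) + (-2)(0.375) + (-1)(0.125) + (1)(0.125) + (3)(0.125) + (5)(0.125) = -0.25
E[W²] = (-4)²(0.125) + (-2)²(0.375) + (-1)²(0.125) + (1)²(0.125) + (3)²(0.125) + (5)²(0.125) = 8
var(W) = E[W²] − (E[W])² = 8 − (-0.25)² = 7.9375
SD(W) = √7.9375 ≈ 2.82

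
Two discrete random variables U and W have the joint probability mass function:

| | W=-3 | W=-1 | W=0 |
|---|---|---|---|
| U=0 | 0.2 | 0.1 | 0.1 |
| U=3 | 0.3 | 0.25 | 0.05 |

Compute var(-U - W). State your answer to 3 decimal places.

3.348

E[U] = 1.8,  E[W] = -1.85,  E[UW] = -3.45
var(U) = 5.4 − (1.8)² = 2.16;  var(W) = 4.85 − (-1.85)² = 1.4275
cov(U,W) = -3.45 − (1.8)(-1.85) = -0.12
var(-U - W) = (-1)²·2.16 + (-1)²·1.4275 + 2·(-1)·(-1)·-0.12 = 3.3475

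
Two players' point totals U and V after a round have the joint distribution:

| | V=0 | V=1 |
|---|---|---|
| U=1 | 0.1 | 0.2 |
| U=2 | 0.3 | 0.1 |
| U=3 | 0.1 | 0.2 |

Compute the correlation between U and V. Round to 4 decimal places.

E[U] = 2,  E[V] = 0.5
E[UV] = 1
Cov(U,V) = E[UV] − E[U]E[V] = 1 − (2)(0.5) = 0
var(U) = 0.6,  var(V) = 0.25
ρ = 0 / √(0.6·0.25) ≈ 0.0000

0.0000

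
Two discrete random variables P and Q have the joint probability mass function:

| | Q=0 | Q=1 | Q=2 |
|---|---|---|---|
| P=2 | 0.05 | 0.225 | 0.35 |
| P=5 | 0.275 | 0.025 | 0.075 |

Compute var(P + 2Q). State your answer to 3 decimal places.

E[P] = 3.125,  E[Q] = 1.1,  E[PQ] = 2.725
var(P) = 11.875 − (3.125)² = 2.109375;  var(Q) = 1.95 − (1.1)² = 0.74
cov(P,Q) = 2.725 − (3.125)(1.1) = -0.7125
var(P + 2Q) = (1)²·2.109375 + (2)²·0.74 + 2·(1)·(2)·-0.7125 = 2.219375

2.219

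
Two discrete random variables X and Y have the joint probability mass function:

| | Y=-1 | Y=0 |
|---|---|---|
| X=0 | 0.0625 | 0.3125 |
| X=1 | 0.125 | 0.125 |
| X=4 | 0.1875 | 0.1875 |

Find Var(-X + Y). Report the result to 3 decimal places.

3.859

E[X] = 1.75,  E[Y] = -0.375,  E[XY] = -0.875
Var(X) = 6.25 − (1.75)² = 3.1875;  Var(Y) = 0.375 − (-0.375)² = 0.234375
Cov(X,Y) = -0.875 − (1.75)(-0.375) = -0.21875
Var(-X + Y) = (-1)²·3.1875 + (1)²·0.234375 + 2·(-1)·(1)·-0.21875 = 3.859375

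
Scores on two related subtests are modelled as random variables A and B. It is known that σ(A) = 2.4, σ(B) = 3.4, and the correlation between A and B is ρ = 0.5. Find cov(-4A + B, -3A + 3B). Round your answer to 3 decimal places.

42.600

V(A) = (2.4)² = 5.76;  V(B) = (3.4)² = 11.56
cov(A,B) = ρ·σ(A)·σ(B) = 0.5·2.4·3.4 = 4.08
cov(-4A + B, -3A + 3B) = (-4)(-3)V(A) + (1)(3)V(B) + [(-4)(3) + (1)(-3)]cov(A,B)
= 12·5.76 + 3·11.56 + -15·4.08 = 42.6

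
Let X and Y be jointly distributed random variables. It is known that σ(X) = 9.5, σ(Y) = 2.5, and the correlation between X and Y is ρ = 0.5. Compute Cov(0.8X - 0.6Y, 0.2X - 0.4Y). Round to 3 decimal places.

var(X) = (9.5)² = 90.25;  var(Y) = (2.5)² = 6.25
Cov(X,Y) = ρ·σ(X)·σ(Y) = 0.5·9.5·2.5 = 11.875
Cov(0.8X - 0.6Y, 0.2X - 0.4Y) = (0.8)(0.2)var(X) + (-0.6)(-0.4)var(Y) + [(0.8)(-0.4) + (-0.6)(0.2)]Cov(X,Y)
= 0.16·90.25 + 0.24·6.25 + -0.44·11.875 = 10.715

10.715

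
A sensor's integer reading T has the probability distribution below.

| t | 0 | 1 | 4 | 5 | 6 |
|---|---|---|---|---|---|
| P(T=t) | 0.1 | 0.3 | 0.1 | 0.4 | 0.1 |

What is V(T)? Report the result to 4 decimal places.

E[T] = (0)(0.1) + (1)(0.3) + (4)(0.1) + (5)(0.4) + (6)(0.1) = 3.3
E[T²] = (0)²(0.1) + (1)²(0.3) + (4)²(0.1) + (5)²(0.4) + (6)²(0.1) = 15.5
V(T) = E[T²] − (E[T])² = 15.5 − (3.3)² = 4.61

4.6100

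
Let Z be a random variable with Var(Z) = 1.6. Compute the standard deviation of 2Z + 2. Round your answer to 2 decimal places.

Var(2Z + 2) = (2)²·1.6 = 6.4
sd(2Z + 2) = √6.4 ≈ 2.53

2.53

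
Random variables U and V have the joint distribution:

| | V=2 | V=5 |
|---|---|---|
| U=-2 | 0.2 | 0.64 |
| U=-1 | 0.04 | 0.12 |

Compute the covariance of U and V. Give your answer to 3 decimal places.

-0.005

E[U] = -1.84,  E[V] = 4.28
E[UV] = -7.88
Cov(U,V) = E[UV] − E[U]E[V] = -7.88 − (-1.84)(4.28) = -0.0048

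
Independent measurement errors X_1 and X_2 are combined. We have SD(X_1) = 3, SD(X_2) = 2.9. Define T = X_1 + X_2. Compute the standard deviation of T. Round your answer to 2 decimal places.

4.17

V(X_1) = 9, V(X_2) = 8.41
By independence, V(T) = (1)²V(X_1) + (1)²V(X_2)
= (1)²·9 + (1)²·8.41 = 17.41
SD(T) = √17.41 ≈ 4.17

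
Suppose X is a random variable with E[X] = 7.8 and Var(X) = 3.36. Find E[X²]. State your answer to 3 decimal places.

E[X²] = Var(X) + (E[X])² = 3.36 + (7.8)² = 64.2

64.200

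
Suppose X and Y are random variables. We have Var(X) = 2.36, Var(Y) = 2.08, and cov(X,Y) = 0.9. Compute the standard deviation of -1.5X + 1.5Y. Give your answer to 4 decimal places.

Var(-1.5X + 1.5Y) = (-1.5)²·Var(X) + (1.5)²·Var(Y) + 2·(-1.5)·(1.5)·cov(X,Y)
= 2.25·2.36 + 2.25·2.08 + -4.5·0.9 = 5.94
SD(-1.5X + 1.5Y) = √5.94 ≈ 2.4372

2.4372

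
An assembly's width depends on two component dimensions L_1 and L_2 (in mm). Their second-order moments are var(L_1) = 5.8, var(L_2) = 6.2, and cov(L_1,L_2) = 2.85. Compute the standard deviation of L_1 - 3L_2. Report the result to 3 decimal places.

var(L_1 - 3L_2) = (1)²·var(L_1) + (-3)²·var(L_2) + 2·(1)·(-3)·cov(L_1,L_2)
= 1·5.8 + 9·6.2 + -6·2.85 = 44.5
SD(L_1 - 3L_2) = √44.5 ≈ 6.671

6.671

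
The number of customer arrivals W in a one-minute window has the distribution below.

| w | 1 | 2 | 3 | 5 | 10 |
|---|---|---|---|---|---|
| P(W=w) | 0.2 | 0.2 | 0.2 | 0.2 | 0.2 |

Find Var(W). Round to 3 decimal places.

E[W] = (1)(0.2) + (2)(0.2) + (3)(0.2) + (5)(0.2) + (10)(0.2) = 4.2
E[W²] = (1)²(0.2) + (2)²(0.2) + (3)²(0.2) + (5)²(0.2) + (10)²(0.2) = 27.8
Var(W) = E[W²] − (E[W])² = 27.8 − (4.2)² = 10.16

10.160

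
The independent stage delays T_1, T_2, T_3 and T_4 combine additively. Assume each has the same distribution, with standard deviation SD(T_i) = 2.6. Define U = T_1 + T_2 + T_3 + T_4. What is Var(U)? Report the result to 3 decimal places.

Var(T_i) = (2.6)² = 6.76
By independence, Var(U) = (1)²Var(T_1) + (1)²Var(T_2) + (1)²Var(T_3) + (1)²Var(T_4)
= (1)²·6.76 + (1)²·6.76 + (1)²·6.76 + (1)²·6.76 = 27.04

27.040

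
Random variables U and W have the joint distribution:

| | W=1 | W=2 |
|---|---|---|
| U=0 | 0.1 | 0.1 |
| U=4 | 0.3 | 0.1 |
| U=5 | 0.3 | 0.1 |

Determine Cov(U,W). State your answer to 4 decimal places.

-0.1800

E[U] = 3.6,  E[W] = 1.3
E[UW] = 4.5
Cov(U,W) = E[UW] − E[U]E[W] = 4.5 − (3.6)(1.3) = -0.18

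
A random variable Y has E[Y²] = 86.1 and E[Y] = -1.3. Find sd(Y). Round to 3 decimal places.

9.187

V(Y) = 86.1 − (-1.3)² = 84.41
sd(Y) = √84.41 ≈ 9.187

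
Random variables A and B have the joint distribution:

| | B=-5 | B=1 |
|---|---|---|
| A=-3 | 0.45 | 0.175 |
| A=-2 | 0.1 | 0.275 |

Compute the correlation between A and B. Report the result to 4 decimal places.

E[A] = -2.625,  E[B] = -2.3
E[AB] = 6.675
Cov(A,B) = E[AB] − E[A]E[B] = 6.675 − (-2.625)(-2.3) = 0.6375
Var(A) = 0.234375,  Var(B) = 8.91
ρ = 0.6375 / √(0.234375·8.91) ≈ 0.4411

0.4411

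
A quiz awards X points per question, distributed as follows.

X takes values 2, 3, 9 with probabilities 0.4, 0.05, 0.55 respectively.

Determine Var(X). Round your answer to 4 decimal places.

11.7900

E[X] = (2)(0.4) + (3)(0.05) + (9)(0.55) = 5.9
E[X²] = (2)²(0.4) + (3)²(0.05) + (9)²(0.55) = 46.6
Var(X) = E[X²] − (E[X])² = 46.6 − (5.9)² = 11.79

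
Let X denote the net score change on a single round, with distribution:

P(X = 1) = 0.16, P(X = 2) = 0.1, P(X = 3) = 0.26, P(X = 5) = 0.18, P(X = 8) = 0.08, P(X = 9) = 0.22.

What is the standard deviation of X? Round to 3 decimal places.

E[X] = (1)(0.16) + (2)(0.1) + (3)(0.26) + (5)(0.18) + (8)(0.08) + (9)(0.22) = 4.66
E[X²] = (1)²(0.16) + (2)²(0.1) + (3)²(0.26) + (5)²(0.18) + (8)²(0.08) + (9)²(0.22) = 30.34
Var(X) = E[X²] − (E[X])² = 30.34 − (4.66)² = 8.6244
sd(X) = √8.6244 ≈ 2.937

2.937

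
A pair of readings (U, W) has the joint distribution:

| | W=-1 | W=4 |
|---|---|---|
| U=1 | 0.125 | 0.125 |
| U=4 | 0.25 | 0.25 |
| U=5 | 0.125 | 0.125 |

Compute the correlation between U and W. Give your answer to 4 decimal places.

0.0000

E[U] = 3.5,  E[W] = 1.5
E[UW] = 5.25
cov(U,W) = E[UW] − E[U]E[W] = 5.25 − (3.5)(1.5) = 0
var(U) = 2.25,  var(W) = 6.25
ρ = 0 / √(2.25·6.25) ≈ 0.0000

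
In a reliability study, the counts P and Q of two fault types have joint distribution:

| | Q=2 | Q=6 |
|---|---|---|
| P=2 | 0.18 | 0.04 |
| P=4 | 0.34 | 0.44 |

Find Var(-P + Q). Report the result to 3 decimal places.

3.630

E[P] = 3.56,  E[Q] = 3.92,  E[PQ] = 14.48
Var(P) = 13.36 − (3.56)² = 0.6864;  Var(Q) = 19.36 − (3.92)² = 3.9936
cov(P,Q) = 14.48 − (3.56)(3.92) = 0.5248
Var(-P + Q) = (-1)²·0.6864 + (1)²·3.9936 + 2·(-1)·(1)·0.5248 = 3.6304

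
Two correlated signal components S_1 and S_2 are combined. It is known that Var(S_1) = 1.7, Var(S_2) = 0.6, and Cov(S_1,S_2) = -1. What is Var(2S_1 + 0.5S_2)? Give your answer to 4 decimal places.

Var(2S_1 + 0.5S_2) = (2)²·Var(S_1) + (0.5)²·Var(S_2) + 2·(2)·(0.5)·Cov(S_1,S_2)
= 4·1.7 + 0.25·0.6 + 2·-1 = 4.95

4.9500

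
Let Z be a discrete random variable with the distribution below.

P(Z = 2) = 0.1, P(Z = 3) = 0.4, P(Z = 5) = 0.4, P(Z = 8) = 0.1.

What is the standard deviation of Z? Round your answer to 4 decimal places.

E[Z] = (2)(0.1) + (3)(0.4) + (5)(0.4) + (8)(0.1) = 4.2
E[Z²] = (2)²(0.1) + (3)²(0.4) + (5)²(0.4) + (8)²(0.1) = 20.4
var(Z) = E[Z²] − (E[Z])² = 20.4 − (4.2)² = 2.76
sd(Z) = √2.76 ≈ 1.6613

1.6613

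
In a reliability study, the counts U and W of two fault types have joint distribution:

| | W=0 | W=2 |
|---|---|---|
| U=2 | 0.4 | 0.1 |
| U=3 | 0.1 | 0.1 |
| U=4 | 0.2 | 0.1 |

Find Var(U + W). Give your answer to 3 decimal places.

1.840

E[U] = 2.8,  E[W] = 0.6,  E[UW] = 1.8
Var(U) = 8.6 − (2.8)² = 0.76;  Var(W) = 1.2 − (0.6)² = 0.84
Cov(U,W) = 1.8 − (2.8)(0.6) = 0.12
Var(U + W) = (1)²·0.76 + (1)²·0.84 + 2·(1)·(1)·0.12 = 1.84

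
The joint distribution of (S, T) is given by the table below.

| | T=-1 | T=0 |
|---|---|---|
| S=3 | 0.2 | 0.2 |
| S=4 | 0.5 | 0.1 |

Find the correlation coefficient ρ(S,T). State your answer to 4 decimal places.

E[S] = 3.6,  E[T] = -0.7
E[ST] = -2.6
cov(S,T) = E[ST] − E[S]E[T] = -2.6 − (3.6)(-0.7) = -0.08
var(S) = 0.24,  var(T) = 0.21
ρ = -0.08 / √(0.24·0.21) ≈ -0.3563

-0.3563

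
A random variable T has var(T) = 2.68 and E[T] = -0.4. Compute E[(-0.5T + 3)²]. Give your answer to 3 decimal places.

10.910

E[-0.5T + 3] = -0.5·-0.4 + 3 = 3.2
var(-0.5T + 3) = (-0.5)²·2.68 = 0.67
E[(-0.5T + 3)²] = var((-0.5T + 3)) + (E[(-0.5T + 3)])² = 0.67 + (3.2)² = 10.91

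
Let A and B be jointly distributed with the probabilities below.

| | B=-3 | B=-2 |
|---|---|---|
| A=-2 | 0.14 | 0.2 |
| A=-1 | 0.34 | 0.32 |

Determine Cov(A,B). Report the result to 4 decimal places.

E[A] = -1.34,  E[B] = -2.48
E[AB] = 3.3
Cov(A,B) = E[AB] − E[A]E[B] = 3.3 − (-1.34)(-2.48) = -0.0232

-0.0232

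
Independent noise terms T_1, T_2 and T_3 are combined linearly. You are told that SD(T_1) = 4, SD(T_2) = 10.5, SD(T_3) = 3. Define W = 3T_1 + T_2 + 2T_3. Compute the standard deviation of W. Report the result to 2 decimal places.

var(T_1) = 16, var(T_2) = 110.25, var(T_3) = 9
By independence, var(W) = (3)²var(T_1) + (1)²var(T_2) + (2)²var(T_3)
= (3)²·16 + (1)²·110.25 + (2)²·9 = 290.25
SD(W) = √290.25 ≈ 17.04

17.04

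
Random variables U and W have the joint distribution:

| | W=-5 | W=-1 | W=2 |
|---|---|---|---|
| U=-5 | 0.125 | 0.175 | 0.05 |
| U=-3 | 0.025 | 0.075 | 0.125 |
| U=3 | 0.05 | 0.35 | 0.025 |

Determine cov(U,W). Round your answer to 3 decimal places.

0.320

E[U] = -1.15,  E[W] = -1.2
E[UW] = 1.7
cov(U,W) = E[UW] − E[U]E[W] = 1.7 − (-1.15)(-1.2) = 0.32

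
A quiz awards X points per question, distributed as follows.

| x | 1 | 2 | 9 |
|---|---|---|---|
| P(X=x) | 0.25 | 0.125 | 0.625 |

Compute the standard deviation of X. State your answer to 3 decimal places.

E[X] = (1)(0.25) + (2)(0.125) + (9)(0.625) = 6.125
E[X²] = (1)²(0.25) + (2)²(0.125) + (9)²(0.625) = 51.375
V(X) = E[X²] − (E[X])² = 51.375 − (6.125)² = 13.859375
sd(X) = √13.859375 ≈ 3.723

3.723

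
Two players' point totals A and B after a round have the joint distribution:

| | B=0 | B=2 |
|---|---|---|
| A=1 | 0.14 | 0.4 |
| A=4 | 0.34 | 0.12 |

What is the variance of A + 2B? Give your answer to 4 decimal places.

3.3684

E[A] = 2.38,  E[B] = 1.04,  E[AB] = 1.76
Var(A) = 7.9 − (2.38)² = 2.2356;  Var(B) = 2.08 − (1.04)² = 0.9984
Cov(A,B) = 1.76 − (2.38)(1.04) = -0.7152
Var(A + 2B) = (1)²·2.2356 + (2)²·0.9984 + 2·(1)·(2)·-0.7152 = 3.3684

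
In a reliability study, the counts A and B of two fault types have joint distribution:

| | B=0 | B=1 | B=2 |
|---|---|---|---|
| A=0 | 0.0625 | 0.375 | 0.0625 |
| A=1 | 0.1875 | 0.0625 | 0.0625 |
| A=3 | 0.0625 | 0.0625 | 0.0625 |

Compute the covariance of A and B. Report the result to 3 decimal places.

-0.016

E[A] = 0.875,  E[B] = 0.875
E[AB] = 0.75
Cov(A,B) = E[AB] − E[A]E[B] = 0.75 − (0.875)(0.875) = -0.015625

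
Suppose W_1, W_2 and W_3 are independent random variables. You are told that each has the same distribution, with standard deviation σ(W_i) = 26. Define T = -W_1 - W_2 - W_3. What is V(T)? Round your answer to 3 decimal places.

2028.000

V(W_i) = (26)² = 676
By independence, V(T) = (-1)²V(W_1) + (-1)²V(W_2) + (-1)²V(W_3)
= (-1)²·676 + (-1)²·676 + (-1)²·676 = 2028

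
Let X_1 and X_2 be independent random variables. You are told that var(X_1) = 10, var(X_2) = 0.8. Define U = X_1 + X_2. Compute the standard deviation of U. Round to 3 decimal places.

By independence, var(U) = (1)²var(X_1) + (1)²var(X_2)
= (1)²·10 + (1)²·0.8 = 10.8
sd(U) = √10.8 ≈ 3.286

3.286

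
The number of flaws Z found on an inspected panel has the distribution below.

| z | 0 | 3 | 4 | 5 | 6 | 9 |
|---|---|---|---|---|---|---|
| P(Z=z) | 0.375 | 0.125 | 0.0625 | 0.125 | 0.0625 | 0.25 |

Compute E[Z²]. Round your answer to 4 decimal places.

E[Z²] = (0)²(0.375) + (3)²(0.125) + (4)²(0.0625) + (5)²(0.125) + (6)²(0.0625) + (9)²(0.25) = 27.75

27.7500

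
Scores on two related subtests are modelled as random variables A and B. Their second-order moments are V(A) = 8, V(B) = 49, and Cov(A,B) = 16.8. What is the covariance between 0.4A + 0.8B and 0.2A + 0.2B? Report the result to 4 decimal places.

Cov(0.4A + 0.8B, 0.2A + 0.2B) = (0.4)(0.2)V(A) + (0.8)(0.2)V(B) + [(0.4)(0.2) + (0.8)(0.2)]Cov(A,B)
= 0.08·8 + 0.16·49 + 0.24·16.8 = 12.512

12.5120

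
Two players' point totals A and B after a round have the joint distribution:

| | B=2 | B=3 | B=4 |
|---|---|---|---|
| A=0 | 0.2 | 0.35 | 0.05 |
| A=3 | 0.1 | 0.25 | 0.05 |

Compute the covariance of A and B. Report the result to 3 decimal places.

0.090

E[A] = 1.2,  E[B] = 2.8
E[AB] = 3.45
Cov(A,B) = E[AB] − E[A]E[B] = 3.45 − (1.2)(2.8) = 0.09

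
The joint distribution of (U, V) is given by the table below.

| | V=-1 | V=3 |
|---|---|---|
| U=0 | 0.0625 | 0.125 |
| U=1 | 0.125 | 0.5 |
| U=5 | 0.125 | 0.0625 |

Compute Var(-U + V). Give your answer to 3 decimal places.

E[U] = 1.5625,  E[V] = 1.75,  E[UV] = 1.6875
Var(U) = 5.3125 − (1.5625)² = 2.87109375;  Var(V) = 6.5 − (1.75)² = 3.4375
Cov(U,V) = 1.6875 − (1.5625)(1.75) = -1.046875
Var(-U + V) = (-1)²·2.87109375 + (1)²·3.4375 + 2·(-1)·(1)·-1.046875 = 8.40234375

8.402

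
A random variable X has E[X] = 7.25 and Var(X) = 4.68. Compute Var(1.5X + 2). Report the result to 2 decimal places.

Var(1.5X + 2) = (1.5)²·Var(X) = 2.25·4.68 = 10.53

10.53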